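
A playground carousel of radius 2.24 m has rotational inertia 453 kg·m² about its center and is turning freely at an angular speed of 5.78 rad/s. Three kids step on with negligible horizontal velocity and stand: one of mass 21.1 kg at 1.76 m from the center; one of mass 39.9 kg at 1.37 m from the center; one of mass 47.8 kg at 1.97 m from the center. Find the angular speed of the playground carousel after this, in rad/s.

The added mass arrives with no angular momentum about the center, and any external torque about the center is negligible, so the system's angular momentum is conserved.
Added inertia Σmr² = (21.1)(1.76)² + (39.9)(1.37)² + (47.8)(1.97)² = 325.8 kg·m²; I_f = 453.0 + 325.8 = 778.8 kg·m².
ω_f = I_p ω_i / I_f = (453.0)(5.78) / 778.8 = 3.362 rad/s.

ω_f ≈ 3.36 rad/s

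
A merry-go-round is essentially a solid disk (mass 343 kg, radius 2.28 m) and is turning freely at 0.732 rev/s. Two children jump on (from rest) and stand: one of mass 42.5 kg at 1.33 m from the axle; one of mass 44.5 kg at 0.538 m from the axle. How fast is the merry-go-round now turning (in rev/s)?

The added mass arrives with no angular momentum about the axle, and any external torque about the axle is negligible, so the system's angular momentum is conserved.
I_p = ½(343)(2.28)² = 891.5 kg·m².
Added inertia Σmr² = (42.5)(1.33)² + (44.5)(0.538)² = 88.06 kg·m²; I_f = 891.5 + 88.06 = 979.6 kg·m².
ω_f = I_p ω_i / I_f = (891.5)(0.732) / 979.6 = 0.6662 rev/s.

ω_f ≈ 0.666 rev/s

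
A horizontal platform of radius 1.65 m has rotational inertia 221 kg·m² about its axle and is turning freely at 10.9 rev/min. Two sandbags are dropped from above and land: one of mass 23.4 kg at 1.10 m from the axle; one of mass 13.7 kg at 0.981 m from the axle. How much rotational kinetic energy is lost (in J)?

energy lost ≈ 22.8 J

No external torque acts about the axle; L_before = L_after.
Added inertia Σmr² = (23.4)(1.10)² + (13.7)(0.981)² = 41.50 kg·m²; I_f = 221.0 + 41.50 = 262.5 kg·m².
ω_f = I_p ω_i / I_f = (221.0)(10.9) / 262.5 = 9.177 rpm.
KE_i = ½(221.0)(1.141 rad/s)² = 144.0 J; KE_f = ½(262.5)(0.9610)² = 121.2 J.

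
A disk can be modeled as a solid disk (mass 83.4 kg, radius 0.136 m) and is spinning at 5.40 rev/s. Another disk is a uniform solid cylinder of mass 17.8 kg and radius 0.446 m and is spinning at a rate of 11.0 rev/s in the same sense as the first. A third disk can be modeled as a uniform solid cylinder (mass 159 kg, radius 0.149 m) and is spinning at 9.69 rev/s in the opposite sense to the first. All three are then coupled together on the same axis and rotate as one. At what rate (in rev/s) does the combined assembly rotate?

The coupling torques are internal; angular momentum about the shared axis is conserved.
Moments of inertia: I_A = ½(83.4)(0.136)² = 0.7713 kg·m²; I_B = ½(17.8)(0.446)² = 1.770 kg·m²; I_C = ½(159)(0.149)² = 1.765 kg·m².
Taking A's sense as positive: L = (0.7713)(5.40) + (1.770)(11.0) − (1.765)(9.69) = 6.536 kg·m²·rev/s.
Combined I = 0.7713 + 1.770 + 1.765 = 4.307 kg·m².
ω_f = L / I = 6.536 / 4.307 = 1.518 rev/s.

|ω_f| ≈ 1.52 rev/s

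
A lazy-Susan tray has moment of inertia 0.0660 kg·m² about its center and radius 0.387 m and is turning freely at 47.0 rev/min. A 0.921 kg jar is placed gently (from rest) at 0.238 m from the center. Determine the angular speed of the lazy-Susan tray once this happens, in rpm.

ω_f ≈ 26.3 rpm

The added mass arrives with no angular momentum about the center, and any external torque about the center is negligible, so the system's angular momentum is conserved.
Added inertia Σmr² = (0.921)(0.238)² = 0.05217 kg·m²; I_f = 0.06600 + 0.05217 = 0.1182 kg·m².
ω_f = I_p ω_i / I_f = (0.06600)(47.0) / 0.1182 = 26.25 rpm.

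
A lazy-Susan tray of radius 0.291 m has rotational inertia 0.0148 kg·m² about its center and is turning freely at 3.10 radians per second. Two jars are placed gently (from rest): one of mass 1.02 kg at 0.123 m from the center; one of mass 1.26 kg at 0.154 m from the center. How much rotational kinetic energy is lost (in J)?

No external torque acts about the center; L_before = L_after.
Added inertia Σmr² = (1.02)(0.123)² + (1.26)(0.154)² = 0.04531 kg·m²; I_f = 0.01480 + 0.04531 = 0.06011 kg·m².
ω_f = I_p ω_i / I_f = (0.01480)(3.10) / 0.06011 = 0.7632 rad/s.
KE_i = ½(0.01480)(3.100 rad/s)² = 0.07111 J; KE_f = ½(0.06011)(0.7632)² = 0.01751 J.

energy lost ≈ 0.0536 J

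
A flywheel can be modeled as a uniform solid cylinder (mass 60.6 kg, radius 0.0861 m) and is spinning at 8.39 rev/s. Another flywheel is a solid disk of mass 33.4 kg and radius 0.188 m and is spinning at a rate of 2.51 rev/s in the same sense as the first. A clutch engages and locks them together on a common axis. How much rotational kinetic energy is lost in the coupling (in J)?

ΔKE lost ≈ 111 J

No external torque acts about the common axis, so total angular momentum is conserved.
Moments of inertia: I_A = ½(60.6)(0.0861)² = 0.2246 kg·m²; I_B = ½(33.4)(0.188)² = 0.5902 kg·m².
Taking A's sense as positive: L = (0.2246)(8.39) + (0.5902)(2.51) = 3.366 kg·m²·rev/s.
Combined I = 0.2246 + 0.5902 = 0.8149 kg·m².
ω_f = L / I = 3.366 / 0.8149 = 4.131 rev/s.
KE_i = ½ΣIω² = 385.5 J; KE_f = ½(0.8149)(25.95)² = 274.5 J.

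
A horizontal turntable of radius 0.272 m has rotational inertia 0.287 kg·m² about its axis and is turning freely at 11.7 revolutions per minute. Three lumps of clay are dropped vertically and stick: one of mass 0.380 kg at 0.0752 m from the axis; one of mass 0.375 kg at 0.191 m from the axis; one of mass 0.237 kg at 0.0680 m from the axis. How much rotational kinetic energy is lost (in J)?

No external torque acts about the axis; L_before = L_after.
Added inertia Σmr² = (0.380)(0.0752)² + (0.375)(0.191)² + (0.237)(0.0680)² = 0.01693 kg·m²; I_f = 0.2870 + 0.01693 = 0.3039 kg·m².
ω_f = I_p ω_i / I_f = (0.2870)(11.7) / 0.3039 = 11.05 rpm.
KE_i = ½(0.2870)(1.225 rad/s)² = 0.2154 J; KE_f = ½(0.3039)(1.157)² = 0.2034 J.

energy lost ≈ 0.0120 J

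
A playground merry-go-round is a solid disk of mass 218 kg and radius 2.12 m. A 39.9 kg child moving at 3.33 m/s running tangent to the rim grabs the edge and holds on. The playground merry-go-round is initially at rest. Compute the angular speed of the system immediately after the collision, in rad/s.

The axle reaction passes through the axle and exerts no torque about it; angular momentum about the axle is conserved through the impact.
I_p = ½(218)(2.12)² = 489.9 kg·m². Taking the sense of the child's angular momentum as positive, L_{child} = m v R = (39.9)(3.33)(2.12) = 281.7 kg·m²/s.
L_i = 0 + 281.7 = 281.7 kg·m²/s.
After sticking, I_f = I_p + m R² = 489.9 + (39.9)(2.12)² = 669.2 kg·m².
ω_f = L_i / I_f = 281.7 / 669.2 = 0.4209 rad/s.

|ω_f| ≈ 0.421 rad/s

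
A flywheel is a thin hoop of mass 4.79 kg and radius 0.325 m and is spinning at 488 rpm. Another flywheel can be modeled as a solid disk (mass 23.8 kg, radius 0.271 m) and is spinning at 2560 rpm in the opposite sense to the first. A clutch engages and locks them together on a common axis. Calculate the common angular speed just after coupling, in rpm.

No external torque acts about the common axis, so total angular momentum is conserved.
Moments of inertia: I_A = (4.79)(0.325)² = 0.5059 kg·m²; I_B = ½(23.8)(0.271)² = 0.8739 kg·m².
Taking A's sense as positive: L = (0.5059)(488) − (0.8739)(2560) = -1990 kg·m²·rpm.
Combined I = 0.5059 + 0.8739 = 1.380 kg·m².
ω_f = L / I = -1990 / 1.380 = -1442 rpm.

|ω_f| ≈ 1440 rpm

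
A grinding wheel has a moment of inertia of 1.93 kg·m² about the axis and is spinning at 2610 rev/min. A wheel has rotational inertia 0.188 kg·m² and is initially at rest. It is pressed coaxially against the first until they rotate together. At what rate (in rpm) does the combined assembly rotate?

|ω_f| ≈ 2380 rpm

The coupling torques are internal; angular momentum about the shared axis is conserved.
Taking A's sense as positive: L = (1.930)(2610) = 5037 kg·m²·rpm.
Combined I = 1.930 + 0.1880 = 2.118 kg·m².
ω_f = L / I = 5037 / 2.118 = 2378 rpm.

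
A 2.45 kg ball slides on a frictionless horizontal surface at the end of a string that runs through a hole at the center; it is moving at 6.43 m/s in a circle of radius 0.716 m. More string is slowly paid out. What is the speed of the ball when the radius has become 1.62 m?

The only horizontal force on the mass is along the cord (radial), so it exerts no torque about the hole and angular momentum m v r is conserved.
v₂ = v₁ r₁ / r₂ = (6.43)(0.716) / (1.62) = 2.842 m/s.

v₂ ≈ 2.84 m/s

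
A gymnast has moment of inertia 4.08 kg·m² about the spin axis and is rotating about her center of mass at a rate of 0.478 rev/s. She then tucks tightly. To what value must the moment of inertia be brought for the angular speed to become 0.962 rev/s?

Angular momentum about the spin axis is conserved since the torque about it is zero.
I₂ = I₁ω₁ / ω₂ = (4.08)(0.478) / (0.962) = 2.027 kg·m².

I₂ ≈ 2.03 kg·m²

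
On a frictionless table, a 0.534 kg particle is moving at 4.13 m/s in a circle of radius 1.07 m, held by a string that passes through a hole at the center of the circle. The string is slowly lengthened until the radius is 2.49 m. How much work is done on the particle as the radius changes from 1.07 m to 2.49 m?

Central (radial) force ⇒ zero torque about the center ⇒ m v r is constant.
v₂ = v₁ r₁ / r₂ = (4.13)(1.07) / (2.49) = 1.775 m/s.
W = ΔKE = ½m(v₂² − v₁²) = -3.713 J.

W ≈ -3.71 J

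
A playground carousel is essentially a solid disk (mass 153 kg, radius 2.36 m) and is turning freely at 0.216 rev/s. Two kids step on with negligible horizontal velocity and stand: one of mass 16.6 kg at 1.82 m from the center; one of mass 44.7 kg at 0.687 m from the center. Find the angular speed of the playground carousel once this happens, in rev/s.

ω_f ≈ 0.183 rev/s

No external torque acts about the center; L_before = L_after.
I_p = ½(153)(2.36)² = 426.1 kg·m².
Added inertia Σmr² = (16.6)(1.82)² + (44.7)(0.687)² = 76.08 kg·m²; I_f = 426.1 + 76.08 = 502.2 kg·m².
ω_f = I_p ω_i / I_f = (426.1)(0.216) / 502.2 = 0.1833 rev/s.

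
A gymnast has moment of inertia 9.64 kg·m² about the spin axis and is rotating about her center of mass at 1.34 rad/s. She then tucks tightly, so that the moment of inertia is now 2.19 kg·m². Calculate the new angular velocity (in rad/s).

Angular momentum about the spin axis is conserved since the torque about it is zero.
ω₂ = I₁ω₁ / I₂ = (9.640)(1.34 rad/s) / (2.190) = 5.898 rad/s.

ω₂ ≈ 5.90 rad/s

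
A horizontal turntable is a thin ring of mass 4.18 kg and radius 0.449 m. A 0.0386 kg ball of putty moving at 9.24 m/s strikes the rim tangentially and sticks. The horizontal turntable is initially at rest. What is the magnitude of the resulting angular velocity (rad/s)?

About the axle the impulsive forces during the collision are internal, so angular momentum about that axis is conserved.
I_p = (4.18)(0.449)² = 0.8427 kg·m². Taking the sense of the ball of putty's angular momentum as positive, L_{ball} = m v R = (0.0386)(9.24)(0.449) = 0.1601 kg·m²/s.
L_i = 0 + 0.1601 = 0.1601 kg·m²/s.
After sticking, I_f = I_p + m R² = 0.8427 + (0.0386)(0.449)² = 0.8505 kg·m².
ω_f = L_i / I_f = 0.1601 / 0.8505 = 0.1883 rad/s.

|ω_f| ≈ 0.188 rad/s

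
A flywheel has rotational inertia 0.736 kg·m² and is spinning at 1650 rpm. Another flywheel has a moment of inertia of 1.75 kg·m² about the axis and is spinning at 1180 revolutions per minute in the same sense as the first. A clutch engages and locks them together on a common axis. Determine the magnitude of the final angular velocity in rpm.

|ω_f| ≈ 1320 rpm

No external torque acts about the common axis, so total angular momentum is conserved.
Taking A's sense as positive: L = (0.7360)(1650) + (1.750)(1180) = 3279 kg·m²·rpm.
Combined I = 0.7360 + 1.750 = 2.486 kg·m².
ω_f = L / I = 3279 / 2.486 = 1319 rpm.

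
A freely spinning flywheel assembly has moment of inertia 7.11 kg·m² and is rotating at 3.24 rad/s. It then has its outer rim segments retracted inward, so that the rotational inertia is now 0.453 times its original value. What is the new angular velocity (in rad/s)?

No external torque acts about the spin axis, so angular momentum is conserved.
I₂ = 0.453 × 7.11 = 3.221 kg·m².
ω₂ = I₁ω₁ / I₂ = (7.110)(3.24 rad/s) / (3.221) = 7.152 rad/s.

ω₂ ≈ 7.15 rad/s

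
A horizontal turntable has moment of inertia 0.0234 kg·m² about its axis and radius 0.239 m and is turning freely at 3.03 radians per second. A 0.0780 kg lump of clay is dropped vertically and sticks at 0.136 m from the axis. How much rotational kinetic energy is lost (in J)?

energy lost ≈ 0.00624 J

No external torque acts about the axis; L_before = L_after.
Added inertia Σmr² = (0.0780)(0.136)² = 0.001443 kg·m²; I_f = 0.02340 + 0.001443 = 0.02484 kg·m².
ω_f = I_p ω_i / I_f = (0.02340)(3.03) / 0.02484 = 2.854 rad/s.
KE_i = ½(0.02340)(3.030 rad/s)² = 0.1074 J; KE_f = ½(0.02484)(2.854)² = 0.1012 J.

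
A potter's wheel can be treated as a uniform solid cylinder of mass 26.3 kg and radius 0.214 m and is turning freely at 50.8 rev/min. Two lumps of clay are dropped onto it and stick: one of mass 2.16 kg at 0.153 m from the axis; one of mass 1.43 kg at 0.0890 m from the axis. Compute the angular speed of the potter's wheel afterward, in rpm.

ω_f ≈ 46.1 rpm

The added mass arrives with no angular momentum about the axis, and any external torque about the axis is negligible, so the system's angular momentum is conserved.
I_p = ½(26.3)(0.214)² = 0.6022 kg·m².
Added inertia Σmr² = (2.16)(0.153)² + (1.43)(0.0890)² = 0.06189 kg·m²; I_f = 0.6022 + 0.06189 = 0.6641 kg·m².
ω_f = I_p ω_i / I_f = (0.6022)(50.8) / 0.6641 = 46.07 rpm.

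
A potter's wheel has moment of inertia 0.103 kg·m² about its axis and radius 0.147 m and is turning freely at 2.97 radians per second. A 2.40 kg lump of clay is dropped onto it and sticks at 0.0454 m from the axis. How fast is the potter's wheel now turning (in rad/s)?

No external torque acts about the axis; L_before = L_after.
Added inertia Σmr² = (2.40)(0.0454)² = 0.004947 kg·m²; I_f = 0.1030 + 0.004947 = 0.1079 kg·m².
ω_f = I_p ω_i / I_f = (0.1030)(2.97) / 0.1079 = 2.834 rad/s.

ω_f ≈ 2.83 rad/s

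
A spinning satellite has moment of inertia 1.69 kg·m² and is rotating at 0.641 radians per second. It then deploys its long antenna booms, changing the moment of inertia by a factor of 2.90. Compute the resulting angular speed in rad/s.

No external torque acts about the spin axis, so angular momentum is conserved.
I₂ = 2.90 × 1.69 = 4.901 kg·m².
ω₂ = I₁ω₁ / I₂ = (1.690)(0.641 rad/s) / (4.901) = 0.2210 rad/s.

ω₂ ≈ 0.221 rad/s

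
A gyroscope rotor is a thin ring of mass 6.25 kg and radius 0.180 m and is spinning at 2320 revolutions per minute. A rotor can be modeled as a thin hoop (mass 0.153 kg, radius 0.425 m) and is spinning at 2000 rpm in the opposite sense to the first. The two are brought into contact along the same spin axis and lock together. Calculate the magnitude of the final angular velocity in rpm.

The coupling torques are internal; angular momentum about the shared axis is conserved.
Moments of inertia: I_A = (6.25)(0.180)² = 0.2025 kg·m²; I_B = (0.153)(0.425)² = 0.02764 kg·m².
Taking A's sense as positive: L = (0.2025)(2320) − (0.02764)(2000) = 414.5 kg·m²·rpm.
Combined I = 0.2025 + 0.02764 = 0.2301 kg·m².
ω_f = L / I = 414.5 / 0.2301 = 1801 rpm.

|ω_f| ≈ 1800 rpm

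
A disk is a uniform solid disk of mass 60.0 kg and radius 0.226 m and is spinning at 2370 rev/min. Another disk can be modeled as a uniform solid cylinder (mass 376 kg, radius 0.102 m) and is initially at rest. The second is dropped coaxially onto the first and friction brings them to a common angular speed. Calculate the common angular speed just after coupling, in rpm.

No external torque acts about the common axis, so total angular momentum is conserved.
Moments of inertia: I_A = ½(60.0)(0.226)² = 1.532 kg·m²; I_B = ½(376)(0.102)² = 1.956 kg·m².
Taking A's sense as positive: L = (1.532)(2370) = 3632 kg·m²·rpm.
Combined I = 1.532 + 1.956 = 3.488 kg·m².
ω_f = L / I = 3632 / 3.488 = 1041 rpm.

|ω_f| ≈ 1040 rpm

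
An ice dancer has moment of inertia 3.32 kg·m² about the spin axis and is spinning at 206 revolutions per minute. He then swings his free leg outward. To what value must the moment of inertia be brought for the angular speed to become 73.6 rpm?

I₂ ≈ 9.29 kg·m²

With no external torque about the axis, L is conserved: I₁ω₁ = I₂ω₂.
I₂ = I₁ω₁ / ω₂ = (3.32)(206) / (73.6) = 9.292 kg·m².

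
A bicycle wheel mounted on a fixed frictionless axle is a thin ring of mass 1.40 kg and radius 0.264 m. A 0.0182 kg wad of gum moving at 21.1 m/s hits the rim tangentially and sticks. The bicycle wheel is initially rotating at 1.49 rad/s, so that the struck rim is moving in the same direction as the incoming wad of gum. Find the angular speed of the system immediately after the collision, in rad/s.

About the axle the impulsive forces during the collision are internal, so angular momentum about that axis is conserved.
I_p = (1.40)(0.264)² = 0.09757 kg·m². Taking the sense of the wad of gum's angular momentum as positive, L_{wad} = m v R = (0.0182)(21.1)(0.264) = 0.1014 kg·m²/s.
L_i = +I_p ω_p + m v R = +(0.09757)(1.49) + 0.1014 = 0.2468 kg·m²/s.
After sticking, I_f = I_p + m R² = 0.09757 + (0.0182)(0.264)² = 0.09884 kg·m².
ω_f = L_i / I_f = 0.2468 / 0.09884 = 2.497 rad/s.

|ω_f| ≈ 2.50 rad/s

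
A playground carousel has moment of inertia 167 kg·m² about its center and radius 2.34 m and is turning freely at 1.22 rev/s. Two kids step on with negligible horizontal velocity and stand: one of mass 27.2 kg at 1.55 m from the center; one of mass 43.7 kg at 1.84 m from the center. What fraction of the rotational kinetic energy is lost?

fraction ≈ 0.561

The added mass arrives with no angular momentum about the center, and any external torque about the center is negligible, so the system's angular momentum is conserved.
Added inertia Σmr² = (27.2)(1.55)² + (43.7)(1.84)² = 213.3 kg·m²; I_f = 167.0 + 213.3 = 380.3 kg·m².
ω_f = I_p ω_i / I_f = (167.0)(1.22) / 380.3 = 0.5357 rev/s.
KE_i = ½(167.0)(7.665 rad/s)² = 4906 J; KE_f = ½(380.3)(3.366)² = 2155 J.
Fraction lost = 0.5609.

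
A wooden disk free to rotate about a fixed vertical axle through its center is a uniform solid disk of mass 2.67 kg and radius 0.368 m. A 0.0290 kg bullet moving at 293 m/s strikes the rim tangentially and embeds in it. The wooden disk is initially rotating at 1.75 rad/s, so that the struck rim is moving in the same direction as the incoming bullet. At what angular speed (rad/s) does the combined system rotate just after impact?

The axle reaction passes through the axle and exerts no torque about it; angular momentum about the axle is conserved through the impact.
I_p = ½(2.67)(0.368)² = 0.1808 kg·m². Taking the sense of the bullet's angular momentum as positive, L_{bullet} = m v R = (0.0290)(293)(0.368) = 3.127 kg·m²/s.
L_i = +I_p ω_p + m v R = +(0.1808)(1.75) + 3.127 = 3.443 kg·m²/s.
After sticking, I_f = I_p + m R² = 0.1808 + (0.0290)(0.368)² = 0.1847 kg·m².
ω_f = L_i / I_f = 3.443 / 0.1847 = 18.64 rad/s.

|ω_f| ≈ 18.6 rad/s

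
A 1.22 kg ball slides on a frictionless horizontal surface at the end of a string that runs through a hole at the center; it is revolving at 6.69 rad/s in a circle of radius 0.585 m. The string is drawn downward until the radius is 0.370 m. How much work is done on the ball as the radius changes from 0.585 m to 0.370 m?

No torque about the axis ⇒ m r₁² ω₁ = m r₂² ω₂.
ω₂ = ω₁ (r₁/r₂)² = (6.69)(0.585/0.370)² = 16.72 rad/s.
W = ΔKE = ½m(v₂² − v₁²) = 14.01 J.

W ≈ 14.0 J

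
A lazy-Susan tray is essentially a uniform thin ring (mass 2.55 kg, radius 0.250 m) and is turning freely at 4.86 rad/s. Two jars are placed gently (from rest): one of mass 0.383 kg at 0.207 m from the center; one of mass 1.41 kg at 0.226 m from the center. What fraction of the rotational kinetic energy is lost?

The added mass arrives with no angular momentum about the center, and any external torque about the center is negligible, so the system's angular momentum is conserved.
I_p = (2.55)(0.250)² = 0.1594 kg·m².
Added inertia Σmr² = (0.383)(0.207)² + (1.41)(0.226)² = 0.08843 kg·m²; I_f = 0.1594 + 0.08843 = 0.2478 kg·m².
ω_f = I_p ω_i / I_f = (0.1594)(4.86) / 0.2478 = 3.126 rad/s.
KE_i = ½(0.1594)(4.860 rad/s)² = 1.882 J; KE_f = ½(0.2478)(3.126)² = 1.211 J.
Fraction lost = 0.3568.

fraction ≈ 0.357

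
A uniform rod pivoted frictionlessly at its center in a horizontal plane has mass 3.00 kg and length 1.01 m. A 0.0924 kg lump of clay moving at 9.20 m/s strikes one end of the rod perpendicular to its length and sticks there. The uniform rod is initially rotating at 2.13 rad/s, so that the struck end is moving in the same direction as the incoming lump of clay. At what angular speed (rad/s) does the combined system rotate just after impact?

|ω_f| ≈ 3.49 rad/s

About the pivot the impulsive forces during the collision are internal, so angular momentum about that axis is conserved.
I_p = (1/12)(3.00)(1.01)² = 0.2550 kg·m². Taking the sense of the lump of clay's angular momentum as positive, L_{lump} = m v R = (0.0924)(9.20)(1.01/2) = 0.4293 kg·m²/s.
L_i = +I_p ω_p + m v R = +(0.2550)(2.13) + 0.4293 = 0.9725 kg·m²/s.
After sticking, I_f = I_p + m R² = 0.2550 + (0.0924)(1.01/2)² = 0.2786 kg·m².
ω_f = L_i / I_f = 0.9725 / 0.2786 = 3.491 rad/s.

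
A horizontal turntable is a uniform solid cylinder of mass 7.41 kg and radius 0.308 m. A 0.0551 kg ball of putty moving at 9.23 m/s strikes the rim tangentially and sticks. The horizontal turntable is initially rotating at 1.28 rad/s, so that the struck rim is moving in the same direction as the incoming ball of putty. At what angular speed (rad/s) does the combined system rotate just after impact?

|ω_f| ≈ 1.70 rad/s

About the axle the impulsive forces during the collision are internal, so angular momentum about that axis is conserved.
I_p = ½(7.41)(0.308)² = 0.3515 kg·m². Taking the sense of the ball of putty's angular momentum as positive, L_{ball} = m v R = (0.0551)(9.23)(0.308) = 0.1566 kg·m²/s.
L_i = +I_p ω_p + m v R = +(0.3515)(1.28) + 0.1566 = 0.6065 kg·m²/s.
After sticking, I_f = I_p + m R² = 0.3515 + (0.0551)(0.308)² = 0.3567 kg·m².
ω_f = L_i / I_f = 0.6065 / 0.3567 = 1.700 rad/s.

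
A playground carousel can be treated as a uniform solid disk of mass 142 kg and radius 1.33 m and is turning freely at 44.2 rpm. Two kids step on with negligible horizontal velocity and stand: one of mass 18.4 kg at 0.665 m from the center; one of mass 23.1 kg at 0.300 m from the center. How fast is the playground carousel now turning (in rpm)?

No external torque acts about the center; L_before = L_after.
I_p = ½(142)(1.33)² = 125.6 kg·m².
Added inertia Σmr² = (18.4)(0.665)² + (23.1)(0.300)² = 10.22 kg·m²; I_f = 125.6 + 10.22 = 135.8 kg·m².
ω_f = I_p ω_i / I_f = (125.6)(44.2) / 135.8 = 40.88 rpm.

ω_f ≈ 40.9 rpm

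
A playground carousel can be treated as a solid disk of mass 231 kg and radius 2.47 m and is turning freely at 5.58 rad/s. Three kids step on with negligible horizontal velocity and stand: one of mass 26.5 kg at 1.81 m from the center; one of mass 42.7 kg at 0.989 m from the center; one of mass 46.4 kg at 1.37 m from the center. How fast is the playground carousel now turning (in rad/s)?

No external torque acts about the center; L_before = L_after.
I_p = ½(231)(2.47)² = 704.7 kg·m².
Added inertia Σmr² = (26.5)(1.81)² + (42.7)(0.989)² + (46.4)(1.37)² = 215.7 kg·m²; I_f = 704.7 + 215.7 = 920.3 kg·m².
ω_f = I_p ω_i / I_f = (704.7)(5.58) / 920.3 = 4.272 rad/s.

ω_f ≈ 4.27 rad/s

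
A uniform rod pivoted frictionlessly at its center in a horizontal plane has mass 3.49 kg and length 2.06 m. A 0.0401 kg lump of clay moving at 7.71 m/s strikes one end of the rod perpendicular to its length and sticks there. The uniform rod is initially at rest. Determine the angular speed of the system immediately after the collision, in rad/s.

|ω_f| ≈ 0.249 rad/s

About the pivot the impulsive forces during the collision are internal, so angular momentum about that axis is conserved.
I_p = (1/12)(3.49)(2.06)² = 1.234 kg·m². Taking the sense of the lump of clay's angular momentum as positive, L_{lump} = m v R = (0.0401)(7.71)(2.06/2) = 0.3184 kg·m²/s.
L_i = 0 + 0.3184 = 0.3184 kg·m²/s.
After sticking, I_f = I_p + m R² = 1.234 + (0.0401)(2.06/2)² = 1.277 kg·m².
ω_f = L_i / I_f = 0.3184 / 1.277 = 0.2494 rad/s.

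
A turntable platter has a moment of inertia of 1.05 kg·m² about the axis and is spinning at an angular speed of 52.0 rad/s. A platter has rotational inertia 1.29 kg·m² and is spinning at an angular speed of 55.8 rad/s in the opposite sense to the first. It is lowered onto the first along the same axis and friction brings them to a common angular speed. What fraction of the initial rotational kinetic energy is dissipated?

The coupling torques are internal; angular momentum about the shared axis is conserved.
Taking A's sense as positive: L = (1.050)(52.0) − (1.290)(55.8) = -17.38 kg·m²·rad/s.
Combined I = 1.050 + 1.290 = 2.340 kg·m².
ω_f = L / I = -17.38 / 2.340 = -7.428 rad/s.
KE_i = ½ΣIω² = 3428 J; KE_f = ½(2.340)(7.428)² = 64.56 J.
Fraction dissipated = (KE_i − KE_f)/KE_i = 0.9812.

fraction ≈ 0.981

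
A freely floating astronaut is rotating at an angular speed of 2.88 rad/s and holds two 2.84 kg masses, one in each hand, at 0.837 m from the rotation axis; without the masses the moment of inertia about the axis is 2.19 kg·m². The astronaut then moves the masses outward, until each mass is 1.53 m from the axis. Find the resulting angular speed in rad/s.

ω₂ ≈ 1.15 rad/s

With no external torque about the axis, L is conserved: I₁ω₁ = I₂ω₂.
I₁ = 2.19 + 2(2.84)(0.837)² = 6.169 kg·m²; I₂ = 2.19 + 2(2.84)(1.53)² = 15.49 kg·m².
ω₂ = I₁ω₁ / I₂ = (6.169)(2.88 rad/s) / (15.49) = 1.147 rad/s.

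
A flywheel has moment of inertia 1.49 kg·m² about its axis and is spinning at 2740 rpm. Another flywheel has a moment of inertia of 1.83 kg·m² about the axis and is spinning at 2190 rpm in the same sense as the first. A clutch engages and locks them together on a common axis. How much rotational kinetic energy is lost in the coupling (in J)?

The coupling torques are internal; angular momentum about the shared axis is conserved.
Taking A's sense as positive: L = (1.490)(2740) + (1.830)(2190) = 8090 kg·m²·rpm.
Combined I = 1.490 + 1.830 = 3.320 kg·m².
ω_f = L / I = 8090 / 3.320 = 2437 rpm.
KE_i = ½ΣIω² = 1.095e+05 J; KE_f = ½(3.320)(255.2)² = 1.081e+05 J.

ΔKE lost ≈ 1360 J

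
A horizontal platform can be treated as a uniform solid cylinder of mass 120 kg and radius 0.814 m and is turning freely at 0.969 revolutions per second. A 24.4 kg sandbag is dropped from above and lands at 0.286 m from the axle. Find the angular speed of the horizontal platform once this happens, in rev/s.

No external torque acts about the axle; L_before = L_after.
I_p = ½(120)(0.814)² = 39.76 kg·m².
Added inertia Σmr² = (24.4)(0.286)² = 1.996 kg·m²; I_f = 39.76 + 1.996 = 41.75 kg·m².
ω_f = I_p ω_i / I_f = (39.76)(0.969) / 41.75 = 0.9227 rev/s.

ω_f ≈ 0.923 rev/s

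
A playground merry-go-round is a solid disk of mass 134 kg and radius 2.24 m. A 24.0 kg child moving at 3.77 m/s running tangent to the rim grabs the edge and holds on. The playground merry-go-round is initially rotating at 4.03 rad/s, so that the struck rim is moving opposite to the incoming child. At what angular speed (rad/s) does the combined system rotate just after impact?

The axle reaction passes through the axle and exerts no torque about it; angular momentum about the axle is conserved through the impact.
I_p = ½(134)(2.24)² = 336.2 kg·m². Taking the sense of the child's angular momentum as positive, L_{child} = m v R = (24.0)(3.77)(2.24) = 202.7 kg·m²/s.
L_i = −I_p ω_p + m v R = −(336.2)(4.03) + 202.7 = -1152 kg·m²/s.
After sticking, I_f = I_p + m R² = 336.2 + (24.0)(2.24)² = 456.6 kg·m².
ω_f = L_i / I_f = -1152 / 456.6 = -2.523 rad/s.

|ω_f| ≈ 2.52 rad/s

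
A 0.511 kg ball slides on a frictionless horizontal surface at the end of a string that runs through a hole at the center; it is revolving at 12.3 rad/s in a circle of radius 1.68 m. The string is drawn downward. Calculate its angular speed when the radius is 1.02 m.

The constraining force is radial, so m r² ω about the center is conserved.
ω₂ = ω₁ (r₁/r₂)² = (12.3)(1.68/1.02)² = 33.37 rad/s.

ω₂ ≈ 33.4 rad/s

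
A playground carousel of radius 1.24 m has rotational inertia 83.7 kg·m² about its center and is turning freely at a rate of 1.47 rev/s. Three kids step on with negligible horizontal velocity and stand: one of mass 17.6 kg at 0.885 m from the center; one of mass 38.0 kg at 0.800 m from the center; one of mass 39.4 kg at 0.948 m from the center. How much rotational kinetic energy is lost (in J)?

energy lost ≈ 1670 J

The added mass arrives with no angular momentum about the center, and any external torque about the center is negligible, so the system's angular momentum is conserved.
Added inertia Σmr² = (17.6)(0.885)² + (38.0)(0.800)² + (39.4)(0.948)² = 73.51 kg·m²; I_f = 83.70 + 73.51 = 157.2 kg·m².
ω_f = I_p ω_i / I_f = (83.70)(1.47) / 157.2 = 0.7826 rev/s.
KE_i = ½(83.70)(9.236 rad/s)² = 3570 J; KE_f = ½(157.2)(4.917)² = 1901 J.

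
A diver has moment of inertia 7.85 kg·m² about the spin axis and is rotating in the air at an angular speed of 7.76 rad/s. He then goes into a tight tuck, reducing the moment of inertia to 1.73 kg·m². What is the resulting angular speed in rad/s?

ω₂ ≈ 35.2 rad/s

Angular momentum about the spin axis is conserved since the torque about it is zero.
ω₂ = I₁ω₁ / I₂ = (7.850)(7.76 rad/s) / (1.730) = 35.21 rad/s.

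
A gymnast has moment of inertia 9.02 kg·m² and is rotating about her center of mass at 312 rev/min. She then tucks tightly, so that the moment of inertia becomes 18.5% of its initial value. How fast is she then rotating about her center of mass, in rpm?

ω₂ ≈ 1690 rpm

No external torque acts about the spin axis, so angular momentum is conserved.
I₂ = 0.185 × 9.02 = 1.669 kg·m².
ω₂ = I₁ω₁ / I₂ = (9.020)(312 rpm) / (1.669) = 1686 rpm.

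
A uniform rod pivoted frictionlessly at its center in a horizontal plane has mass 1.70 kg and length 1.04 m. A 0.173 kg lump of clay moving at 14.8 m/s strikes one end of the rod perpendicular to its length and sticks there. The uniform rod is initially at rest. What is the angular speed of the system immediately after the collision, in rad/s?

|ω_f| ≈ 6.66 rad/s

The axle reaction passes through the pivot and exerts no torque about it; angular momentum about the pivot is conserved through the impact.
I_p = (1/12)(1.70)(1.04)² = 0.1532 kg·m². Taking the sense of the lump of clay's angular momentum as positive, L_{lump} = m v R = (0.173)(14.8)(1.04/2) = 1.331 kg·m²/s.
L_i = 0 + 1.331 = 1.331 kg·m²/s.
After sticking, I_f = I_p + m R² = 0.1532 + (0.173)(1.04/2)² = 0.2000 kg·m².
ω_f = L_i / I_f = 1.331 / 0.2000 = 6.657 rad/s.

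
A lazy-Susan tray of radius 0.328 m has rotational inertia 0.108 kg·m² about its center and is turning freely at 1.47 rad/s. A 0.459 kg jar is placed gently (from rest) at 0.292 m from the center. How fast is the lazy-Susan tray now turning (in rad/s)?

The added mass arrives with no angular momentum about the center, and any external torque about the center is negligible, so the system's angular momentum is conserved.
Added inertia Σmr² = (0.459)(0.292)² = 0.03914 kg·m²; I_f = 0.1080 + 0.03914 = 0.1471 kg·m².
ω_f = I_p ω_i / I_f = (0.1080)(1.47) / 0.1471 = 1.079 rad/s.

ω_f ≈ 1.08 rad/s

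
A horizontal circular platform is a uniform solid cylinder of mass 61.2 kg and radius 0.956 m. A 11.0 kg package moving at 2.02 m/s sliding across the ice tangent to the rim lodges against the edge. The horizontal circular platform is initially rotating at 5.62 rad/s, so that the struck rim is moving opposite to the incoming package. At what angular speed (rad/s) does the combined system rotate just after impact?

|ω_f| ≈ 3.58 rad/s

About the central axle the impulsive forces during the collision are internal, so angular momentum about that axis is conserved.
I_p = ½(61.2)(0.956)² = 27.97 kg·m². Taking the sense of the package's angular momentum as positive, L_{package} = m v R = (11.0)(2.02)(0.956) = 21.24 kg·m²/s.
L_i = −I_p ω_p + m v R = −(27.97)(5.62) + 21.24 = -135.9 kg·m²/s.
After sticking, I_f = I_p + m R² = 27.97 + (11.0)(0.956)² = 38.02 kg·m².
ω_f = L_i / I_f = -135.9 / 38.02 = -3.575 rad/s.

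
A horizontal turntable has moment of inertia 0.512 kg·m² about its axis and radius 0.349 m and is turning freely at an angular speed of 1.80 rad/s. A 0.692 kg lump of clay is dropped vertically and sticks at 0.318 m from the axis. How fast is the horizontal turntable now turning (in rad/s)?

No external torque acts about the axis; L_before = L_after.
Added inertia Σmr² = (0.692)(0.318)² = 0.06998 kg·m²; I_f = 0.5120 + 0.06998 = 0.5820 kg·m².
ω_f = I_p ω_i / I_f = (0.5120)(1.80) / 0.5820 = 1.584 rad/s.

ω_f ≈ 1.58 rad/s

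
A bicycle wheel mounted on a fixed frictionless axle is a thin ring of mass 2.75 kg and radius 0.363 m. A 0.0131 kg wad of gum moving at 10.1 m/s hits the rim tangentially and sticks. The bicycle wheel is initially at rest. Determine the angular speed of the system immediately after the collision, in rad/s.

The axle reaction passes through the axle and exerts no torque about it; angular momentum about the axle is conserved through the impact.
I_p = (2.75)(0.363)² = 0.3624 kg·m². Taking the sense of the wad of gum's angular momentum as positive, L_{wad} = m v R = (0.0131)(10.1)(0.363) = 0.04803 kg·m²/s.
L_i = 0 + 0.04803 = 0.04803 kg·m²/s.
After sticking, I_f = I_p + m R² = 0.3624 + (0.0131)(0.363)² = 0.3641 kg·m².
ω_f = L_i / I_f = 0.04803 / 0.3641 = 0.1319 rad/s.

|ω_f| ≈ 0.132 rad/s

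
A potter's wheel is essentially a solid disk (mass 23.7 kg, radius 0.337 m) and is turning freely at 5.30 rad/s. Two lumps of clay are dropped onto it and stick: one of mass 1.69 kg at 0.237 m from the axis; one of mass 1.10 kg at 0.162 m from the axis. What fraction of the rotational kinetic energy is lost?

fraction ≈ 0.0842

The added mass arrives with no angular momentum about the axis, and any external torque about the axis is negligible, so the system's angular momentum is conserved.
I_p = ½(23.7)(0.337)² = 1.346 kg·m².
Added inertia Σmr² = (1.69)(0.237)² + (1.10)(0.162)² = 0.1238 kg·m²; I_f = 1.346 + 0.1238 = 1.470 kg·m².
ω_f = I_p ω_i / I_f = (1.346)(5.30) / 1.470 = 4.854 rad/s.
KE_i = ½(1.346)(5.300 rad/s)² = 18.90 J; KE_f = ½(1.470)(4.854)² = 17.31 J.
Fraction lost = 0.08424.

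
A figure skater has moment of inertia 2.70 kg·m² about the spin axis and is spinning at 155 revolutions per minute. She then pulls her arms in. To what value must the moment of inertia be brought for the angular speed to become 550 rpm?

With no external torque about the axis, L is conserved: I₁ω₁ = I₂ω₂.
I₂ = I₁ω₁ / ω₂ = (2.70)(155) / (550) = 0.7609 kg·m².

I₂ ≈ 0.761 kg·m²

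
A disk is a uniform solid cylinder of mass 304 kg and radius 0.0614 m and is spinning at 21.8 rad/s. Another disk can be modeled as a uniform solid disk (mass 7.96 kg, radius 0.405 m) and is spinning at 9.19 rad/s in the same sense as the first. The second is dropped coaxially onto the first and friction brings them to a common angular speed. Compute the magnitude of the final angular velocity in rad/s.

No external torque acts about the common axis, so total angular momentum is conserved.
Moments of inertia: I_A = ½(304)(0.0614)² = 0.5730 kg·m²; I_B = ½(7.96)(0.405)² = 0.6528 kg·m².
Taking A's sense as positive: L = (0.5730)(21.8) + (0.6528)(9.19) = 18.49 kg·m²·rad/s.
Combined I = 0.5730 + 0.6528 = 1.226 kg·m².
ω_f = L / I = 18.49 / 1.226 = 15.08 rad/s.

|ω_f| ≈ 15.1 rad/s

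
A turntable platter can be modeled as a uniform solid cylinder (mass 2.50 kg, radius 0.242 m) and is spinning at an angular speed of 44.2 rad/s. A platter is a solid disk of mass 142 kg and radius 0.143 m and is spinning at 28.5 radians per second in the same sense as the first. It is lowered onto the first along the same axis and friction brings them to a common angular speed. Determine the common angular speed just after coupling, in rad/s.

|ω_f| ≈ 29.3 rad/s

The coupling torques are internal; angular momentum about the shared axis is conserved.
Moments of inertia: I_A = ½(2.50)(0.242)² = 0.07320 kg·m²; I_B = ½(142)(0.143)² = 1.452 kg·m².
Taking A's sense as positive: L = (0.07320)(44.2) + (1.452)(28.5) = 44.61 kg·m²·rad/s.
Combined I = 0.07320 + 1.452 = 1.525 kg·m².
ω_f = L / I = 44.61 / 1.525 = 29.25 rad/s.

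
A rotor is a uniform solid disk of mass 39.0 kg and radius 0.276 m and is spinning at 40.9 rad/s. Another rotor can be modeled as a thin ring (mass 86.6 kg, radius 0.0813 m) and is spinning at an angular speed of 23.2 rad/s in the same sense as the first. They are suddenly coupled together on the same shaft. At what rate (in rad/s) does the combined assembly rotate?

|ω_f| ≈ 36.0 rad/s

No external torque acts about the common axis, so total angular momentum is conserved.
Moments of inertia: I_A = ½(39.0)(0.276)² = 1.485 kg·m²; I_B = (86.6)(0.0813)² = 0.5724 kg·m².
Taking A's sense as positive: L = (1.485)(40.9) + (0.5724)(23.2) = 74.03 kg·m²·rad/s.
Combined I = 1.485 + 0.5724 = 2.058 kg·m².
ω_f = L / I = 74.03 / 2.058 = 35.98 rad/s.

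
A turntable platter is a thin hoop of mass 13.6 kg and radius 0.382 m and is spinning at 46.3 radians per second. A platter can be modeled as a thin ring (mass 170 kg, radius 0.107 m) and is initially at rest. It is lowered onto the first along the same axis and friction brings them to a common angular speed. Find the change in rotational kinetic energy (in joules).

ΔKE ≈ -1050 J

No external torque acts about the common axis, so total angular momentum is conserved.
Moments of inertia: I_A = (13.6)(0.382)² = 1.985 kg·m²; I_B = (170)(0.107)² = 1.946 kg·m².
Taking A's sense as positive: L = (1.985)(46.3) = 91.89 kg·m²·rad/s.
Combined I = 1.985 + 1.946 = 3.931 kg·m².
ω_f = L / I = 91.89 / 3.931 = 23.38 rad/s.
KE_i = ½ΣIω² = 2127 J; KE_f = ½(3.931)(23.38)² = 1074 J.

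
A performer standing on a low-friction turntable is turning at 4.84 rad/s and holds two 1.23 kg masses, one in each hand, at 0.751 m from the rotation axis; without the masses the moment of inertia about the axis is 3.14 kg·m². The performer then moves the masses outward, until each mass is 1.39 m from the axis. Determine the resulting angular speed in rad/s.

Angular momentum about the spin axis is conserved since the torque about it is zero.
I₁ = 3.14 + 2(1.23)(0.751)² = 4.527 kg·m²; I₂ = 3.14 + 2(1.23)(1.39)² = 7.893 kg·m².
ω₂ = I₁ω₁ / I₂ = (4.527)(4.84 rad/s) / (7.893) = 2.776 rad/s.

ω₂ ≈ 2.78 rad/s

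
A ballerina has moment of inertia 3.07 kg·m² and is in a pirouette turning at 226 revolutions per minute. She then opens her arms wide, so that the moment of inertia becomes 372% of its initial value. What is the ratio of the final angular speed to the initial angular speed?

ω₂/ω₁ ≈ 0.269

With no external torque about the axis, L is conserved: I₁ω₁ = I₂ω₂.
I₂ = 3.72 × 3.07 = 11.42 kg·m².
ω₂/ω₁ = I₁/I₂ = 3.070 / 11.42 = 0.2688.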